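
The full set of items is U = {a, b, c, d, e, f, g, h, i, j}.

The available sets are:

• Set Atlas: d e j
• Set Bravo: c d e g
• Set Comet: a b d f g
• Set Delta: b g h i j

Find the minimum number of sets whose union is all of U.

Take {Bravo, Comet, Delta}. Their union is {a, b, c, d, e, f, g, h, i, j}, which is all 10 items.
Only Comet contains a, so Comet is forced; the remaining 5 items need at least 2 more sets (each remaining set adds at most 3) — so at least 3 sets are needed, and 3 is optimal.

3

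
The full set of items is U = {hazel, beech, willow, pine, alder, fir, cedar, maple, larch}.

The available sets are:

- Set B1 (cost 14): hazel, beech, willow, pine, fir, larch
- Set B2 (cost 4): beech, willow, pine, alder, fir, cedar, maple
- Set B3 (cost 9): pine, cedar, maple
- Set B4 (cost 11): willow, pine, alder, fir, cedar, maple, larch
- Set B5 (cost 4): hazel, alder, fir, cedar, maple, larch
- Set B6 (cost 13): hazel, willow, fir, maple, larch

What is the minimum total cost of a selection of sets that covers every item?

8

B2, B5 together cover every item (B2 ∪ B5 = {hazel, beech, willow, pine, alder, fir, cedar, maple, larch}); total cost 4 + 4 = 8.
No covering selection has total cost below 8.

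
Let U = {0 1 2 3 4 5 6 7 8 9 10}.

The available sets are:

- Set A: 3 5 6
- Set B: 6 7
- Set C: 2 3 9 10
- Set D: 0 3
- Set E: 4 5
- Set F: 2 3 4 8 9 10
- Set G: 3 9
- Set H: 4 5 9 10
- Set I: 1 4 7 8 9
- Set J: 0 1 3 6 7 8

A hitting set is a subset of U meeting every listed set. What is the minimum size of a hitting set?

3

T = {3, 5, 7} meets every set (each contains at least one member of T), and |T| = 3.
The sets B, E, G are pairwise disjoint, so any hitting set needs a separate point for each — at least 3. Hence 3 is optimal.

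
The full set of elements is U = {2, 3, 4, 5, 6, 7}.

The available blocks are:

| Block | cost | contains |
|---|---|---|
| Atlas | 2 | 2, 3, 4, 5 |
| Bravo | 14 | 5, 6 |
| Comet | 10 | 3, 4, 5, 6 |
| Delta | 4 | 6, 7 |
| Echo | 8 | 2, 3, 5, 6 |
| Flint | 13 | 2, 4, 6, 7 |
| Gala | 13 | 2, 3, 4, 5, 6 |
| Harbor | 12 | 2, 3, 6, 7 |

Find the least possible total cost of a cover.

Atlas, Delta together cover every element (Atlas ∪ Delta = {2, 3, 4, 5, 6, 7}); total cost 2 + 4 = 6.
No covering selection has total cost below 6.

6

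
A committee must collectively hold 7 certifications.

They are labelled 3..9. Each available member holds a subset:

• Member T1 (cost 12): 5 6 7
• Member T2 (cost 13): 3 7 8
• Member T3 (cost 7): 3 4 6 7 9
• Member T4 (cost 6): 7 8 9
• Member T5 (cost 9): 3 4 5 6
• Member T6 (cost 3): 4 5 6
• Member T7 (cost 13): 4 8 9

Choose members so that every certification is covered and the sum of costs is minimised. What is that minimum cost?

T4, T5 together cover every certification (T4 ∪ T5 = {3, 4, 5, 6, 7, 8, 9}); total cost 6 + 9 = 15.
The greedy pick T6, T4, T3 costs 16; no covering selection beats 15.

15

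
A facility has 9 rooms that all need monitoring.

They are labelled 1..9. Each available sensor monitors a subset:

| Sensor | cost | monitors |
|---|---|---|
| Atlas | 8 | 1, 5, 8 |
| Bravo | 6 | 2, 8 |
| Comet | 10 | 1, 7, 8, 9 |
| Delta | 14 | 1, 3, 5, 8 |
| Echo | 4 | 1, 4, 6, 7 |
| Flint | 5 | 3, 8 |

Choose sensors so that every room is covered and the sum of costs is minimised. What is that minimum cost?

Atlas, Bravo, Comet, Echo, Flint together cover every room (Atlas ∪ Bravo ∪ Comet ∪ Echo ∪ Flint = {1, 2, 3, 4, 5, 6, 7, 8, 9}); total cost 8 + 6 + 10 + 4 + 5 = 33.
No covering selection has total cost below 33.

33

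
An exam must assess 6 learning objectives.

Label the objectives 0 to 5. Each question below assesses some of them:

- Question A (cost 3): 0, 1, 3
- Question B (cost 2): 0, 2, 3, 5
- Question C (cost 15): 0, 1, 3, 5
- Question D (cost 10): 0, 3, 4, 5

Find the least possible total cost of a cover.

15

A, B, D together cover every objective (A ∪ B ∪ D = {0, 1, 2, 3, 4, 5}); total cost 3 + 2 + 10 = 15.
No covering selection has total cost below 15.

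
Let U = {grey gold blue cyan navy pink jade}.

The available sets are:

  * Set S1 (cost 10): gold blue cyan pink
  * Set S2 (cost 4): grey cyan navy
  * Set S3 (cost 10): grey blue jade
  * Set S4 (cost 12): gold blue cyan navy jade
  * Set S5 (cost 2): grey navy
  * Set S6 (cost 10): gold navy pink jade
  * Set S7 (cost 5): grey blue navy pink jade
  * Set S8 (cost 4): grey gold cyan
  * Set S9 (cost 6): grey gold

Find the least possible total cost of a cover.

S7, S8 together cover every item (S7 ∪ S8 = {grey, gold, blue, cyan, navy, pink, jade}); total cost 5 + 4 = 9.
The greedy pick S5, S7, S8 costs 11; no covering selection beats 9.

9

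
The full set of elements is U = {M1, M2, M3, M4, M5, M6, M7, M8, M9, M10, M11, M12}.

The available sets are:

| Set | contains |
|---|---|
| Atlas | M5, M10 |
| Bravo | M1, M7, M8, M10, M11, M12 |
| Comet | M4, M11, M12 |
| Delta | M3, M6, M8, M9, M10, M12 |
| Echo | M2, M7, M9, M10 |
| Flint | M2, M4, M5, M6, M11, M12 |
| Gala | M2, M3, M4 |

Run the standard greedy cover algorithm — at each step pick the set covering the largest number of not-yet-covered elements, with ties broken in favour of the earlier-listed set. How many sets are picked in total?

3

Greedy: pick Bravo (covers 6 new) → pick Flint (covers 4 new) → pick Delta (covers 2 new). Total picks: 3.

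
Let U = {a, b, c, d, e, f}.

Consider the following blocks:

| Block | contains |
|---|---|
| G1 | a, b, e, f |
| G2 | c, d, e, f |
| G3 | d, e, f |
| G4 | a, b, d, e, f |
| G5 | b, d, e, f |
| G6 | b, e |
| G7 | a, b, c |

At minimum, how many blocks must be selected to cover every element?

2

G5 and G7 cover everything between them: the union {a, b, c, d, e, f} is all of U.
No single block has all 6 elements (the largest, G4, has 5), so 2 is optimal.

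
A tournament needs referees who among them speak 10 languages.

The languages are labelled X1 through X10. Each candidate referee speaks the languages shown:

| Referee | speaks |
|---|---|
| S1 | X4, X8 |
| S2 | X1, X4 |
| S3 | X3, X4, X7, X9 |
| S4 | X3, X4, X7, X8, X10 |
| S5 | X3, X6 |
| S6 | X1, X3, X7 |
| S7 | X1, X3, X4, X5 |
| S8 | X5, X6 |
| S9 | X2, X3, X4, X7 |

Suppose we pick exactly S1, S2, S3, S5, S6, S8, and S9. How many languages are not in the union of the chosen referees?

Union of S1, S2, S3, S5, S6, S8, S9 = {X1, X2, X3, X4, X5, X6, X7, X8, X9}.
Not covered: X10 — 1 language.

1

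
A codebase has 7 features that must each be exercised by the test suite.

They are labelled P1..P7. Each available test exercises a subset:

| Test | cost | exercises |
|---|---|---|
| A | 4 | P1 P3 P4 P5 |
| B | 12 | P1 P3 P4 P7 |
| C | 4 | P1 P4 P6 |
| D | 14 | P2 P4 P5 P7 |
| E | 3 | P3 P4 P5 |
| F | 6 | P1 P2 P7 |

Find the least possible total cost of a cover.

C, E, F together cover every feature (C ∪ E ∪ F = {P1, P2, P3, P4, P5, P6, P7}); total cost 4 + 3 + 6 = 13.
The greedy pick A, F, C costs 14; no covering selection beats 13.

13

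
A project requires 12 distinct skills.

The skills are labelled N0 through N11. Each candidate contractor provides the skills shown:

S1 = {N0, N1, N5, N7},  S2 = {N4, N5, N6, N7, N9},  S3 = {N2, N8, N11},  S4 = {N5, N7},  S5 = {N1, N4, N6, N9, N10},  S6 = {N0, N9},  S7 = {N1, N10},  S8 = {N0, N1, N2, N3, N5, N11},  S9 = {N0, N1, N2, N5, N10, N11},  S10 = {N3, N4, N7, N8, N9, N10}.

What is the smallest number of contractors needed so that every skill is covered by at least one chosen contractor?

3

S5 and S8 and S10 together: S5 ∪ S8 ∪ S10 = {N0, N1, N2, N3, N4, N5, N6, N7, N8, N9, N10, N11} — every skill is covered.
No 2 of the 10 contractors cover everything (all 45 combinations miss at least one skill), so 3 is optimal.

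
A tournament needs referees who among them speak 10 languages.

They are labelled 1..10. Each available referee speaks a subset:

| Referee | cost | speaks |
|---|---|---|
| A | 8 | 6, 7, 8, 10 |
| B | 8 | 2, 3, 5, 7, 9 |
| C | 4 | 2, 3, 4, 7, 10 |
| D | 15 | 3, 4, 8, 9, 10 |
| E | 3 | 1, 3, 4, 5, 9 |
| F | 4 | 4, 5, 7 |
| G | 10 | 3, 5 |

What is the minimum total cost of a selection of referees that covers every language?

15

A, C, E together cover every language (A ∪ C ∪ E = {1, 2, 3, 4, 5, 6, 7, 8, 9, 10}); total cost 8 + 4 + 3 = 15.
No covering selection has total cost below 15.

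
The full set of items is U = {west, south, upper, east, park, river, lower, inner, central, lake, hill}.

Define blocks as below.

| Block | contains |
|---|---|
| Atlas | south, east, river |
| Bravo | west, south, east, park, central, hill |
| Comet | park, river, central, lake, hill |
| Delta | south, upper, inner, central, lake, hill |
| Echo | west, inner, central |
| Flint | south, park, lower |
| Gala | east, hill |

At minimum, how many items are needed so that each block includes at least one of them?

Take H = {east, park, inner}. Each listed block contains at least one of these, so H is a hitting set of size 3.
The blocks Echo, Flint, Gala are pairwise disjoint, so any hitting set needs a separate item for each — at least 3. Hence 3 is optimal.

3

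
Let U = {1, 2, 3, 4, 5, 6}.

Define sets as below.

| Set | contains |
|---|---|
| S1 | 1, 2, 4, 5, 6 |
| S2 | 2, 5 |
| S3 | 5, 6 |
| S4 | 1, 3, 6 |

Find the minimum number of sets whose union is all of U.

2

Take {S1, S4}. Their union is {1, 2, 3, 4, 5, 6}, which is all 6 items.
No single set has all 6 items (the largest, S1, has 5), so 2 is optimal.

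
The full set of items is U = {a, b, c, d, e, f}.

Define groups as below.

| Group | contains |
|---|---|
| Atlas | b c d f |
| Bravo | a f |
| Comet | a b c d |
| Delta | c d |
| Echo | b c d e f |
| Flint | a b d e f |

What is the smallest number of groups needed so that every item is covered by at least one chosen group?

2

Delta and Flint together: Delta ∪ Flint = {a, b, c, d, e, f} — every item is covered.
No single group has all 6 items (the largest, Echo, has 5), so 2 is optimal.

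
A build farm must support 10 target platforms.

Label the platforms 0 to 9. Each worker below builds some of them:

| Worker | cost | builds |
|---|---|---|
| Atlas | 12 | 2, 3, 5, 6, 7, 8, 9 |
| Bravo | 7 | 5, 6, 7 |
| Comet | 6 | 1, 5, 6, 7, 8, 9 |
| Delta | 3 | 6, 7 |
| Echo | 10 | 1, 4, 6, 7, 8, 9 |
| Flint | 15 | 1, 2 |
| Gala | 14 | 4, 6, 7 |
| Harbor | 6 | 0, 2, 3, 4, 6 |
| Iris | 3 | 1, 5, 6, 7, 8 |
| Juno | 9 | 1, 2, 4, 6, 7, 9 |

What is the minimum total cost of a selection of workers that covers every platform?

12

Comet, Harbor together cover every platform (Comet ∪ Harbor = {0, 1, 2, 3, 4, 5, 6, 7, 8, 9}); total cost 6 + 6 = 12.
The greedy pick Iris, Harbor, Comet costs 15; no covering selection beats 12.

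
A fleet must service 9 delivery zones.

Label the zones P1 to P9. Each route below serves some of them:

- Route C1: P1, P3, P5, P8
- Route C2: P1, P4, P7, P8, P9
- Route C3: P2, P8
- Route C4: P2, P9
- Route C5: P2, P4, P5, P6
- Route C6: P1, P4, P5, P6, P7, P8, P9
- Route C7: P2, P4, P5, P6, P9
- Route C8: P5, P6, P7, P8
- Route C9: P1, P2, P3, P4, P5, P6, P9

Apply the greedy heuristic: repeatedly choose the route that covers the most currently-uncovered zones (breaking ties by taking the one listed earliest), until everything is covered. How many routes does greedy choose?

2

Greedy: pick C6 (covers 7 new) → pick C9 (covers 2 new). Total picks: 2.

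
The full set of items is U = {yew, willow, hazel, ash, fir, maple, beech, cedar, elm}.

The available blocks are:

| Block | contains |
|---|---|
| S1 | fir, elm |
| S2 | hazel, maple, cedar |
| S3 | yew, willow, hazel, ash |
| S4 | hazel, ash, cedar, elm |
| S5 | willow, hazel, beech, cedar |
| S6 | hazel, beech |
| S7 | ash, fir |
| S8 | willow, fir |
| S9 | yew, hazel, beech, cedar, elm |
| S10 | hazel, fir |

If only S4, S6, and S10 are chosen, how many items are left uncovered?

3

Union of S4, S6, S10 = {hazel, ash, fir, beech, cedar, elm}.
Not covered: yew, willow, maple — 3 items.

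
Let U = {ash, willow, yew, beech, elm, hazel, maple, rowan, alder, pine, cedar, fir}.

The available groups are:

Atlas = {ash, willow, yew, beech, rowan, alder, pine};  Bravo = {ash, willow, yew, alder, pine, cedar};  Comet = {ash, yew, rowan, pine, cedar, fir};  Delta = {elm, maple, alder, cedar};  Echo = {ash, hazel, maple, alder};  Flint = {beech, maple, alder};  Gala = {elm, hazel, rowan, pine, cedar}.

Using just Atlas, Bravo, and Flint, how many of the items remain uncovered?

Union of Atlas, Bravo, Flint = {ash, willow, yew, beech, maple, rowan, alder, pine, cedar}.
Not covered: elm, hazel, fir — 3 items.

3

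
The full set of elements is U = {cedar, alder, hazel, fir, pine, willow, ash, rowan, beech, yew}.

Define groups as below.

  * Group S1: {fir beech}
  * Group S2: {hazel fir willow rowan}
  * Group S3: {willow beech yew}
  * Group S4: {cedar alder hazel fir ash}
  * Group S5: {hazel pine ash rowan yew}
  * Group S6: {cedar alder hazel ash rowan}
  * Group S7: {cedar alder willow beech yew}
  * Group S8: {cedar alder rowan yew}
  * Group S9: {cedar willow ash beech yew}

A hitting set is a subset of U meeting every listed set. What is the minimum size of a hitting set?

3

The 3 elements {alder, hazel, beech} hit every group.
No choice of 2 elements meets every group, so 3 is the minimum.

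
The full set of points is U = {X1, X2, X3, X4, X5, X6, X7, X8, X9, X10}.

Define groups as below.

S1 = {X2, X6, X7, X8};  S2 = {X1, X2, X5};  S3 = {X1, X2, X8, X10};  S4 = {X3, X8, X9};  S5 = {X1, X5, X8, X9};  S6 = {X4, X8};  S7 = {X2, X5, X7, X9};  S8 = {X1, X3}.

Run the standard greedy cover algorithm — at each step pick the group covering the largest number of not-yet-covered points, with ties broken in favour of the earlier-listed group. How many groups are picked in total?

5

Greedy: pick S1 (covers 4 new) → pick S5 (covers 3 new) → pick S3 (covers 1 new) → pick S4 (covers 1 new) → pick S6 (covers 1 new). Total picks: 5.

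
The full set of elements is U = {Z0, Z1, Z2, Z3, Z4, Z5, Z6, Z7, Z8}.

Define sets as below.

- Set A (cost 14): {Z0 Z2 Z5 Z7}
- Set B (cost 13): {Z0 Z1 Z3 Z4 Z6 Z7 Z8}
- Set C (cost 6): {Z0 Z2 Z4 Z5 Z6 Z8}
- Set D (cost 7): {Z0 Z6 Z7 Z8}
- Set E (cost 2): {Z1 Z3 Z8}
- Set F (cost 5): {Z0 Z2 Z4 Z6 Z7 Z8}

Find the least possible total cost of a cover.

C, E, F together cover every element (C ∪ E ∪ F = {Z0, Z1, Z2, Z3, Z4, Z5, Z6, Z7, Z8}); total cost 6 + 2 + 5 = 13.
No covering selection has total cost below 13.

13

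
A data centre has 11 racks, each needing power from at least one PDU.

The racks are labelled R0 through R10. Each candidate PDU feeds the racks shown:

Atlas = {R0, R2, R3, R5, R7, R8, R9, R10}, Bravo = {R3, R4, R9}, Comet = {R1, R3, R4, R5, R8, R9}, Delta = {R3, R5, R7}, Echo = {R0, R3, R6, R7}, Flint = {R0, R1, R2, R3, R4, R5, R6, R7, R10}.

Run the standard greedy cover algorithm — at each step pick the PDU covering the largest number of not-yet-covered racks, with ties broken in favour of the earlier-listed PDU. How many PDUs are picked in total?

2

Greedy: pick Flint (covers 9 new) → pick Atlas (covers 2 new). Total picks: 2.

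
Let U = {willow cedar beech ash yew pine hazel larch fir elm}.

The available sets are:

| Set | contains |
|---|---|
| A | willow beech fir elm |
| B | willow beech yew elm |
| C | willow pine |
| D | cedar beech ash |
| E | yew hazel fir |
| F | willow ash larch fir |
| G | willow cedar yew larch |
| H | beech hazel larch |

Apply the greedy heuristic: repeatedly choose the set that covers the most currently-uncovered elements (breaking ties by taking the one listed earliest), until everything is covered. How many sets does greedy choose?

5

Greedy: pick A (covers 4 new) → pick G (covers 3 new) → pick C (covers 1 new) → pick D (covers 1 new) → pick E (covers 1 new). Total picks: 5.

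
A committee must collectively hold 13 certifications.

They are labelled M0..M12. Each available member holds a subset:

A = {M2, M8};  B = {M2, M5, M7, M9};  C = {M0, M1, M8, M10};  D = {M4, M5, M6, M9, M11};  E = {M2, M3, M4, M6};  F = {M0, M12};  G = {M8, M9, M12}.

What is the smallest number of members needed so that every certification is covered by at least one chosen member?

5

Take {B, C, D, E, G}. Their union is {M0, M1, M2, M3, M4, M5, M6, M7, M8, M9, M10, M11, M12}, which is all 13 certifications.
No 4 of the 7 members cover everything (all 35 combinations miss at least one certification), so 5 is optimal.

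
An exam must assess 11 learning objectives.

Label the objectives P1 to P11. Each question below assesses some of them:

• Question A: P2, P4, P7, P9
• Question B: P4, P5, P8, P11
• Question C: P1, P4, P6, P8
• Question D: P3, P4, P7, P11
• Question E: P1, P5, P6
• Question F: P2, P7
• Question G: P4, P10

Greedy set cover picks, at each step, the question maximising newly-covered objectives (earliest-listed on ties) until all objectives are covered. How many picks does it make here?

Greedy: pick A (covers 4 new) → pick B (covers 3 new) → pick C (covers 2 new) → pick D (covers 1 new) → pick G (covers 1 new). Total picks: 5.

5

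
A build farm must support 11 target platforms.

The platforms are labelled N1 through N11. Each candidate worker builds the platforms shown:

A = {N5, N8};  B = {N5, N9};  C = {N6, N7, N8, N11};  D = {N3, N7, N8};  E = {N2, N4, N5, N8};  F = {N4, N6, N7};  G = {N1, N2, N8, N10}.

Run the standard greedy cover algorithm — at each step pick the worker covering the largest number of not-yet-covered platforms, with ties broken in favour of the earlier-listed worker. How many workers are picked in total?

Greedy: pick C (covers 4 new) → pick E (covers 3 new) → pick G (covers 2 new) → pick B (covers 1 new) → pick D (covers 1 new). Total picks: 5.

5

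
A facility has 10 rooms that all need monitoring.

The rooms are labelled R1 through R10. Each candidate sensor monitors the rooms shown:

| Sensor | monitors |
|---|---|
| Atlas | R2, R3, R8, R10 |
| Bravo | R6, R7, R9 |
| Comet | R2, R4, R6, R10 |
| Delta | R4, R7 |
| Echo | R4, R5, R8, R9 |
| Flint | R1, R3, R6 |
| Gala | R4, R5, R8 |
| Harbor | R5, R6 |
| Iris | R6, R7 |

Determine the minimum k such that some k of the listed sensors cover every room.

4

Bravo and Comet and Echo and Flint together: Bravo ∪ Comet ∪ Echo ∪ Flint = {R1, R2, R3, R4, R5, R6, R7, R8, R9, R10} — every room is covered.
No 3 of the 9 sensors cover everything (all 84 combinations miss at least one room), so 4 is optimal.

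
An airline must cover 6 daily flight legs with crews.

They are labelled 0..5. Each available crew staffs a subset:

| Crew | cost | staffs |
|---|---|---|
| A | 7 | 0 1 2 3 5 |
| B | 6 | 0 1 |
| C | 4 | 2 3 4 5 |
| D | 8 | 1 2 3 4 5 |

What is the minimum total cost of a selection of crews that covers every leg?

10

B, C together cover every leg (B ∪ C = {0, 1, 2, 3, 4, 5}); total cost 6 + 4 = 10.
No covering selection has total cost below 10.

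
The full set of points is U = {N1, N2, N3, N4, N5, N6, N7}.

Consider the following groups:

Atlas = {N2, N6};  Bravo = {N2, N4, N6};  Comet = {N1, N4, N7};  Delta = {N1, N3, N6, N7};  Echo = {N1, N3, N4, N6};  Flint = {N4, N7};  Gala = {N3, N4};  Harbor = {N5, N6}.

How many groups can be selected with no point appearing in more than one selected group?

2

Atlas, Comet are pairwise disjoint (Atlas={N2,N6}; Comet={N1,N4,N7}).
Every remaining group overlaps one of these, and no 3 of the listed groups are pairwise disjoint, so 2 is the maximum.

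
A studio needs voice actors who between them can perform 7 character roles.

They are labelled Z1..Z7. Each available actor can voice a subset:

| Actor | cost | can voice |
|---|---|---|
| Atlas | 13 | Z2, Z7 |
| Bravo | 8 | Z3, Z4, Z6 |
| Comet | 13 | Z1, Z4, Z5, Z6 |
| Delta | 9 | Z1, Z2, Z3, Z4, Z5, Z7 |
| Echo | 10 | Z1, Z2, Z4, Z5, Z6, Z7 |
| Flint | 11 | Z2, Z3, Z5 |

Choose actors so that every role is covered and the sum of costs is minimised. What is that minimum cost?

Bravo, Delta together cover every role (Bravo ∪ Delta = {Z1, Z2, Z3, Z4, Z5, Z6, Z7}); total cost 8 + 9 = 17.
No covering selection has total cost below 17.

17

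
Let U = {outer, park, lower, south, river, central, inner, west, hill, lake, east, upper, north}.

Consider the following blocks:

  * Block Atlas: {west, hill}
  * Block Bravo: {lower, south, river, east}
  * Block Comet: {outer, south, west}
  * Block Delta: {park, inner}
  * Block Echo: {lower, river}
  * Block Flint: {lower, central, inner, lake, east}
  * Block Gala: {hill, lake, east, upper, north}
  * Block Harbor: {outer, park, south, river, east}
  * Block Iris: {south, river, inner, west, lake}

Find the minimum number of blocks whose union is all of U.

Comet and Flint and Gala and Harbor together: Comet ∪ Flint ∪ Gala ∪ Harbor = {outer, park, lower, south, river, central, inner, west, hill, lake, east, upper, north} — every point is covered.
No 3 of the 9 blocks cover everything (all 84 combinations miss at least one point), so 4 is optimal.

4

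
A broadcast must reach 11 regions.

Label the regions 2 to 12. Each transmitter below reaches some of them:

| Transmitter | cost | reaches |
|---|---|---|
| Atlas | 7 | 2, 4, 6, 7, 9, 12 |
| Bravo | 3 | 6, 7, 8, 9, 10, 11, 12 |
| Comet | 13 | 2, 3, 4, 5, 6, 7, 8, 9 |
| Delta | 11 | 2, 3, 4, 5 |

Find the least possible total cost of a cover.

Bravo, Delta together cover every region (Bravo ∪ Delta = {2, 3, 4, 5, 6, 7, 8, 9, 10, 11, 12}); total cost 3 + 11 = 14.
No covering selection has total cost below 14.

14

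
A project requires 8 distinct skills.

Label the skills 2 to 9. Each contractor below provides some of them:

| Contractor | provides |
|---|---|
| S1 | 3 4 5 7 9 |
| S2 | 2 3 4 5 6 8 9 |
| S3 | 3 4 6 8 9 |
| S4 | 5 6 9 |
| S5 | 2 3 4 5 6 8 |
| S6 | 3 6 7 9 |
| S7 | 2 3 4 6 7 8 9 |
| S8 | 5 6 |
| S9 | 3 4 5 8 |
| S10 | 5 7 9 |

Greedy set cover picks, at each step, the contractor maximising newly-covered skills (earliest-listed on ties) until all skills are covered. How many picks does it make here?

Greedy: pick S2 (covers 7 new) → pick S1 (covers 1 new). Total picks: 2.

2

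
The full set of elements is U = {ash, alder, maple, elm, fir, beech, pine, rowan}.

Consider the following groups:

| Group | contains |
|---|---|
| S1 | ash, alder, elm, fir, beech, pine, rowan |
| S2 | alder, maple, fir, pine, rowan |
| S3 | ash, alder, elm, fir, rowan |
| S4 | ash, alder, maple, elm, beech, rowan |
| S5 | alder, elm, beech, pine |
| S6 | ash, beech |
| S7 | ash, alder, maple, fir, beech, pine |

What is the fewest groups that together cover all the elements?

Take {S1, S7}. Their union is {ash, alder, maple, elm, fir, beech, pine, rowan}, which is all 8 elements.
No single group has all 8 elements (the largest, S1, has 7), so 2 is optimal.

2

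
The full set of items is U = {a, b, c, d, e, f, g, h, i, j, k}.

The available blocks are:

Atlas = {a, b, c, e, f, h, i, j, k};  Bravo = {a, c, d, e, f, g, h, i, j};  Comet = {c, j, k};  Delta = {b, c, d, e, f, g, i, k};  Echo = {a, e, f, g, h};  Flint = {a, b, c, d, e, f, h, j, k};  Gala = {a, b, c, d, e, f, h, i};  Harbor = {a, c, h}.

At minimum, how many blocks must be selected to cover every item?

2

Take {Atlas, Bravo}. Their union is {a, b, c, d, e, f, g, h, i, j, k}, which is all 11 items.
No single block has all 11 items (the largest, Atlas, has 9), so 2 is optimal.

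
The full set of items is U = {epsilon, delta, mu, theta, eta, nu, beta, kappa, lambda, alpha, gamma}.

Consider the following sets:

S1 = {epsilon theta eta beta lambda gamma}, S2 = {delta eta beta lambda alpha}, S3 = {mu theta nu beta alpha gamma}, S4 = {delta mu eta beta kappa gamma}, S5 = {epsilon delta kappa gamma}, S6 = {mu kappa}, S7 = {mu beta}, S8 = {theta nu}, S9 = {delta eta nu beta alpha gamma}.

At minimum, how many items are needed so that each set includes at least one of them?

Take H = {nu, beta, kappa}. Each listed set contains at least one of these, so H is a hitting set of size 3.
The sets S2, S6, S8 are pairwise disjoint, so any hitting set needs a separate item for each — at least 3. Hence 3 is optimal.

3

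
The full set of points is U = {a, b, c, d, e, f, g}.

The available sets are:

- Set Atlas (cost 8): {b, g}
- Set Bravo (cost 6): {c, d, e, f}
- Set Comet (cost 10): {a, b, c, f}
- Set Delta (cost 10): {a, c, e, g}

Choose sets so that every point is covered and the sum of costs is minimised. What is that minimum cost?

Atlas, Bravo, Comet together cover every point (Atlas ∪ Bravo ∪ Comet = {a, b, c, d, e, f, g}); total cost 8 + 6 + 10 = 24.
No covering selection has total cost below 24.

24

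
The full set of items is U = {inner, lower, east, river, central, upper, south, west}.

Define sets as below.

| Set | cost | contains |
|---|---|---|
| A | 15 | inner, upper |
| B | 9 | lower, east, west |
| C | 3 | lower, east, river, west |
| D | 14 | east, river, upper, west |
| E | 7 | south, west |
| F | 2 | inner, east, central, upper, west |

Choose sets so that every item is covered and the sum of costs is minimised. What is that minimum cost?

12

C, E, F together cover every item (C ∪ E ∪ F = {inner, lower, east, river, central, upper, south, west}); total cost 3 + 7 + 2 = 12.
No covering selection has total cost below 12.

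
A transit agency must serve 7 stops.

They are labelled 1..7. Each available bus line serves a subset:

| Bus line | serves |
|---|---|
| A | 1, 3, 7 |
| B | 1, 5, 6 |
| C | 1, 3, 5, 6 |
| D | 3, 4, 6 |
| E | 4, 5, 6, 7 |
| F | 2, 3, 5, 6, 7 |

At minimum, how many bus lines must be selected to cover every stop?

3

Take {C, E, F}. Their union is {1, 2, 3, 4, 5, 6, 7}, which is all 7 stops.
Only F contains 2, so F is forced; the remaining 2 stops need at least 2 more bus lines (each remaining bus line adds at most 1) — so at least 3 bus lines are needed, and 3 is optimal.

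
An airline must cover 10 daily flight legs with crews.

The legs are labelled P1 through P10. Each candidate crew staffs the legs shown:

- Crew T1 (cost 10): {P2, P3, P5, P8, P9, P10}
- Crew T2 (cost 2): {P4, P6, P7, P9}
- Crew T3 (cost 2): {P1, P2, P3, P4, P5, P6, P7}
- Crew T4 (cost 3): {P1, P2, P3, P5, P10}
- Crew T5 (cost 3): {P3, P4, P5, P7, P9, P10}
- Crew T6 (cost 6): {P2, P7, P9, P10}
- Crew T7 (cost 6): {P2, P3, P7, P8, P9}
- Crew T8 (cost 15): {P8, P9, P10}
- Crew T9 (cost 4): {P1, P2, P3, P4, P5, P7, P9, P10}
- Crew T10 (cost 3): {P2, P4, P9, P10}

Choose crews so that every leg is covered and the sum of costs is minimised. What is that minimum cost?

T3, T7, T10 together cover every leg (T3 ∪ T7 ∪ T10 = {P1, P2, P3, P4, P5, P6, P7, P8, P9, P10}); total cost 2 + 6 + 3 = 11.
No covering selection has total cost below 11.

11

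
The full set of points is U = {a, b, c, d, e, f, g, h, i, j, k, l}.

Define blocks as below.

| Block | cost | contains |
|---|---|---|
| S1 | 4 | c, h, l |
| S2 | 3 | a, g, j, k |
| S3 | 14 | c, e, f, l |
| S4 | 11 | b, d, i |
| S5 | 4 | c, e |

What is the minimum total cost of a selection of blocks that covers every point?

S1, S2, S3, S4 together cover every point (S1 ∪ S2 ∪ S3 ∪ S4 = {a, b, c, d, e, f, g, h, i, j, k, l}); total cost 4 + 3 + 14 + 11 = 32.
The greedy pick S2, S1, S4, S5, S3 costs 36; no covering selection beats 32.

32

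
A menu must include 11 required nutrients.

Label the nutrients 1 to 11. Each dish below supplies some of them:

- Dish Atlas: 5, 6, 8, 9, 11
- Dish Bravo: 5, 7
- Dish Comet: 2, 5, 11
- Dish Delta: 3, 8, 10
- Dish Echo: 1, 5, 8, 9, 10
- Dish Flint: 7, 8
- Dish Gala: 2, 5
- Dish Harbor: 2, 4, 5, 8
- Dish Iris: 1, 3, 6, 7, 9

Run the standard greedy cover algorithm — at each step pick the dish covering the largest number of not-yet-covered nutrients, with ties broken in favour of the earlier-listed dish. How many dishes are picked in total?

4

Greedy: pick Atlas (covers 5 new) → pick Iris (covers 3 new) → pick Harbor (covers 2 new) → pick Delta (covers 1 new). Total picks: 4.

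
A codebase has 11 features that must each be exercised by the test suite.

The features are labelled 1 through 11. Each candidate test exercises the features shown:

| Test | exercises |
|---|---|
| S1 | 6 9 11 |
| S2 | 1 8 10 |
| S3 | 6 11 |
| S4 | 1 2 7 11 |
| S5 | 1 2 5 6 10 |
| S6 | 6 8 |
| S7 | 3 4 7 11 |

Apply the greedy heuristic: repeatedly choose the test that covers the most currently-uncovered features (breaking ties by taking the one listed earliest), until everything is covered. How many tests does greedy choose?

4

Greedy: pick S5 (covers 5 new) → pick S7 (covers 4 new) → pick S1 (covers 1 new) → pick S2 (covers 1 new). Total picks: 4.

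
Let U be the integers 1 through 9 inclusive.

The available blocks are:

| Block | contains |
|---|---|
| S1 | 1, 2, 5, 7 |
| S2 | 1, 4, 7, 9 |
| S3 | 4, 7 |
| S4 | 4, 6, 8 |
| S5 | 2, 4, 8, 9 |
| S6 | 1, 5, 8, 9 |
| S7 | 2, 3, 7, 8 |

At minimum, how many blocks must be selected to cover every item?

3

S4, S6, and S7 cover everything between them: the union {1, 2, 3, 4, 5, 6, 7, 8, 9} is all of U.
Each block has at most 4 items, and 2·4 = 8 < 9 — so at least 3 blocks are needed, and 3 is optimal.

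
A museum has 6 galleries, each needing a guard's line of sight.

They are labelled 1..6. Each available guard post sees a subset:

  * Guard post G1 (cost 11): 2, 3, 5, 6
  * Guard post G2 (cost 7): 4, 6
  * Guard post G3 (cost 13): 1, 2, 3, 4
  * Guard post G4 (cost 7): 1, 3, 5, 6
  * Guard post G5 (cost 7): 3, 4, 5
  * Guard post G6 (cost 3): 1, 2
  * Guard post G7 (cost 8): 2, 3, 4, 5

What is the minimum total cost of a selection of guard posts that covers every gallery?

15

G4, G7 together cover every gallery (G4 ∪ G7 = {1, 2, 3, 4, 5, 6}); total cost 7 + 8 = 15.
The greedy pick G6, G4, G2 costs 17; no covering selection beats 15.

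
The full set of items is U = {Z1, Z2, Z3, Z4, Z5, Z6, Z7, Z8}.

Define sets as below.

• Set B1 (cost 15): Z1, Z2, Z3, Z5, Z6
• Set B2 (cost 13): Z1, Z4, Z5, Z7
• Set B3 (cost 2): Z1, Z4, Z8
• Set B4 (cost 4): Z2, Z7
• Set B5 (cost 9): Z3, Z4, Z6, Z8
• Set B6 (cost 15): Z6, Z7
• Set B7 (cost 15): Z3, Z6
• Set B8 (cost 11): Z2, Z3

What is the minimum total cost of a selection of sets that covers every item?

21

B1, B3, B4 together cover every item (B1 ∪ B3 ∪ B4 = {Z1, Z2, Z3, Z4, Z5, Z6, Z7, Z8}); total cost 15 + 2 + 4 = 21.
The greedy pick B3, B4, B5, B2 costs 28; no covering selection beats 21.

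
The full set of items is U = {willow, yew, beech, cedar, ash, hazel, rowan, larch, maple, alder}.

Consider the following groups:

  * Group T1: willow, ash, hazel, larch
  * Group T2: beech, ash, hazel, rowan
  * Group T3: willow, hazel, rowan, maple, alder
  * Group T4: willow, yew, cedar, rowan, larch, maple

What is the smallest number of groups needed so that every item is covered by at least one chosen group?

3

T2, T3, and T4 cover everything between them: the union {willow, yew, beech, cedar, ash, hazel, rowan, larch, maple, alder} is all of U.
Only T4 contains yew, so T4 is forced; the remaining 4 items need at least 2 more groups (each remaining group adds at most 3) — so at least 3 groups are needed, and 3 is optimal.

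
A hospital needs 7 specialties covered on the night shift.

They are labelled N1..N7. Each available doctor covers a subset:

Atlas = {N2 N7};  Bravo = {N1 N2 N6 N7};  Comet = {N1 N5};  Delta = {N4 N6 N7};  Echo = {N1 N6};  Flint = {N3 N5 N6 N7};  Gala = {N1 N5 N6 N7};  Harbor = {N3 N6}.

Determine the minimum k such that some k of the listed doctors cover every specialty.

3

Take {Bravo, Delta, Flint}. Their union is {N1, N2, N3, N4, N5, N6, N7}, which is all 7 specialties.
Only Delta contains N4, so Delta is forced; the remaining 4 specialties need at least 2 more doctors (each remaining doctor adds at most 2) — so at least 3 doctors are needed, and 3 is optimal.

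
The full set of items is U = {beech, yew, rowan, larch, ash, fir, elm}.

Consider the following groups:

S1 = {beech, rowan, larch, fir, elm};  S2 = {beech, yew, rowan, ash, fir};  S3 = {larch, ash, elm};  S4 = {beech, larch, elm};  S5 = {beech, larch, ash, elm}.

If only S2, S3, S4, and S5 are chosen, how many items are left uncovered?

0

Union of S2, S3, S4, S5 = {beech, yew, rowan, larch, ash, fir, elm} — that's every item, so 0 are uncovered.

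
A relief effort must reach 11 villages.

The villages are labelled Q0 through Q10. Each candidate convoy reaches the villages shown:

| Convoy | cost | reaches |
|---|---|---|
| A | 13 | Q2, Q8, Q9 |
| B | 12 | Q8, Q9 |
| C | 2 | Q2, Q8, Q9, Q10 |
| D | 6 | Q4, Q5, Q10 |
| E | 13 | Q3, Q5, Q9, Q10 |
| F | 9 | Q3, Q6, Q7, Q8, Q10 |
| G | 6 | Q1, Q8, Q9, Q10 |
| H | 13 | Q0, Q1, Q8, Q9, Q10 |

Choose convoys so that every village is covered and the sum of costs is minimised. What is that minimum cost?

C, D, F, H together cover every village (C ∪ D ∪ F ∪ H = {Q0, Q1, Q2, Q3, Q4, Q5, Q6, Q7, Q8, Q9, Q10}); total cost 2 + 6 + 9 + 13 = 30.
The greedy pick C, D, F, G, H costs 36; no covering selection beats 30.

30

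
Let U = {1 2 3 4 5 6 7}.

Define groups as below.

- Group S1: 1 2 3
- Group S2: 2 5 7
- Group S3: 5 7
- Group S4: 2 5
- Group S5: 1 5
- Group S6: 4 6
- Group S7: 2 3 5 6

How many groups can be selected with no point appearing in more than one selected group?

3

S1, S3, S6 are pairwise disjoint (S1={1,2,3}; S3={5,7}; S6={4,6}).
Every remaining group overlaps one of these, and no 4 of the listed groups are pairwise disjoint, so 3 is the maximum.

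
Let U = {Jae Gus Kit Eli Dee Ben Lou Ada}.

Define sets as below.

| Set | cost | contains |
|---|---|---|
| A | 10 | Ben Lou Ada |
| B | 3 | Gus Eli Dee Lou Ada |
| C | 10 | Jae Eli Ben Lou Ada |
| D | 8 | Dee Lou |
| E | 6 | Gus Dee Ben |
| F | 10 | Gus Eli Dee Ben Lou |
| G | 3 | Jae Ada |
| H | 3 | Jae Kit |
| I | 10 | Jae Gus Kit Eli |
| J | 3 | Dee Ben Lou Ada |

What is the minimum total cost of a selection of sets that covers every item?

9

B, H, J together cover every item (B ∪ H ∪ J = {Jae, Gus, Kit, Eli, Dee, Ben, Lou, Ada}); total cost 3 + 3 + 3 = 9.
No covering selection has total cost below 9.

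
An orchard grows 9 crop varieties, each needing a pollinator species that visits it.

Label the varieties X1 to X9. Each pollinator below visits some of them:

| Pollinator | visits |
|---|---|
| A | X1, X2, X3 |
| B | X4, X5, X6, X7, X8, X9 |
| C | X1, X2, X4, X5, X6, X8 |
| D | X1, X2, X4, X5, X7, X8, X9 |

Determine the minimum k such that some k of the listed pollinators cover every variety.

2

Take {A, B}. Their union is {X1, X2, X3, X4, X5, X6, X7, X8, X9}, which is all 9 varieties.
No single pollinator has all 9 varieties (the largest, D, has 7), so 2 is optimal.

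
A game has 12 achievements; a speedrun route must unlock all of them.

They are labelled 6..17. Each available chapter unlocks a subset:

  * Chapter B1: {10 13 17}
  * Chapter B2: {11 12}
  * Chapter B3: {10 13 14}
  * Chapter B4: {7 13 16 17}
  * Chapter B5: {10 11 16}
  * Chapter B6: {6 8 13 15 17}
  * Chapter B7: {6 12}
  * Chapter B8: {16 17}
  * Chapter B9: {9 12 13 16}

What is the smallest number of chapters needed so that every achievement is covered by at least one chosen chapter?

5

B2 and B3 and B4 and B6 and B9 together: B2 ∪ B3 ∪ B4 ∪ B6 ∪ B9 = {6, 7, 8, 9, 10, 11, 12, 13, 14, 15, 16, 17} — every achievement is covered.
No 4 of the 9 chapters cover everything (all 126 combinations miss at least one achievement), so 5 is optimal.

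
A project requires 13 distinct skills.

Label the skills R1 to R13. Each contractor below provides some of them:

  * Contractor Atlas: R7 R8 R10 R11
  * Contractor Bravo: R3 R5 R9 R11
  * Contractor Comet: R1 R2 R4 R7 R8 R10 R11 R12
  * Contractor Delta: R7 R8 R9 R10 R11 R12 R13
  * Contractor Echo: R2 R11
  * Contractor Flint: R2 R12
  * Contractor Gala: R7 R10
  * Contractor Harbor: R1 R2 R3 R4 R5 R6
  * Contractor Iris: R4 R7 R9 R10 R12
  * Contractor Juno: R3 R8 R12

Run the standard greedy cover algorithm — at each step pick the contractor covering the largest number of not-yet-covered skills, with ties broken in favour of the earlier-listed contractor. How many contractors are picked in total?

4

Greedy: pick Comet (covers 8 new) → pick Bravo (covers 3 new) → pick Delta (covers 1 new) → pick Harbor (covers 1 new). Total picks: 4.
(The true minimum cover uses only 2 contractors, so greedy is not optimal here.)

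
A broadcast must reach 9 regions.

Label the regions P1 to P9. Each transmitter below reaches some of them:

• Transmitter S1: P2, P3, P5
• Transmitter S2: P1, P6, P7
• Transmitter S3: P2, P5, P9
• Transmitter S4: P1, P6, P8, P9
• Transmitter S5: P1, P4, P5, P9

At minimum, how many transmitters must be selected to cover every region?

Take {S1, S2, S4, S5}. Their union is {P1, P2, P3, P4, P5, P6, P7, P8, P9}, which is all 9 regions.
Only S5 contains P4, so S5 is forced; the remaining 5 regions need at least 3 more transmitters (each remaining transmitter adds at most 2) — so at least 4 transmitters are needed, and 4 is optimal.

4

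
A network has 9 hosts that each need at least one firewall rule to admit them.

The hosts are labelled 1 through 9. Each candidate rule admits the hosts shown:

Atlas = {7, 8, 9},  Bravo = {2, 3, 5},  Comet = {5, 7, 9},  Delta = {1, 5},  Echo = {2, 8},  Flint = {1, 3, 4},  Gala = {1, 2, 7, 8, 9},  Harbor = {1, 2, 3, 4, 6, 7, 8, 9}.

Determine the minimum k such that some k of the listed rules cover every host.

2

Bravo and Harbor together: Bravo ∪ Harbor = {1, 2, 3, 4, 5, 6, 7, 8, 9} — every host is covered.
No single rule has all 9 hosts (the largest, Harbor, has 8), so 2 is optimal.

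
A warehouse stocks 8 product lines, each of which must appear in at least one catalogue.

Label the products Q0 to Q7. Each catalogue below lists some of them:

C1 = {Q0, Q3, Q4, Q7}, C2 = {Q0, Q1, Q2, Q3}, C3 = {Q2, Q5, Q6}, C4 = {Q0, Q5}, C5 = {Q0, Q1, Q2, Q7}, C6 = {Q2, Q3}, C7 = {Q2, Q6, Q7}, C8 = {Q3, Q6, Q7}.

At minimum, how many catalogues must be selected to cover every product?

C1 and C3 and C5 together: C1 ∪ C3 ∪ C5 = {Q0, Q1, Q2, Q3, Q4, Q5, Q6, Q7} — every product is covered.
Only C1 contains Q4, so C1 is forced; the remaining 4 products need at least 2 more catalogues (each remaining catalogue adds at most 3) — so at least 3 catalogues are needed, and 3 is optimal.

3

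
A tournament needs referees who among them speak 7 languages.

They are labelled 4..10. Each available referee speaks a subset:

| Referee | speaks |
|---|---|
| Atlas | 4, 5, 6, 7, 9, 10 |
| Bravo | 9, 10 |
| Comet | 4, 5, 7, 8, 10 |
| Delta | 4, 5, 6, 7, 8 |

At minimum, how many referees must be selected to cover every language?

Take {Bravo, Delta}. Their union is {4, 5, 6, 7, 8, 9, 10}, which is all 7 languages.
No single referee has all 7 languages (the largest, Atlas, has 6), so 2 is optimal.

2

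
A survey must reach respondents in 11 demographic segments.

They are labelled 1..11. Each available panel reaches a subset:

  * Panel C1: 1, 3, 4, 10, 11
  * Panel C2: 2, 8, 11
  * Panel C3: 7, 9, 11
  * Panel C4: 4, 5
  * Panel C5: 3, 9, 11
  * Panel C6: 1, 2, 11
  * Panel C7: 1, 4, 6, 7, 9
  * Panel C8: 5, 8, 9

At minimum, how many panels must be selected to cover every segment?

Take {C1, C2, C4, C7}. Their union is {1, 2, 3, 4, 5, 6, 7, 8, 9, 10, 11}, which is all 11 segments.
No 3 of the 8 panels cover everything (all 56 combinations miss at least one segment), so 4 is optimal.

4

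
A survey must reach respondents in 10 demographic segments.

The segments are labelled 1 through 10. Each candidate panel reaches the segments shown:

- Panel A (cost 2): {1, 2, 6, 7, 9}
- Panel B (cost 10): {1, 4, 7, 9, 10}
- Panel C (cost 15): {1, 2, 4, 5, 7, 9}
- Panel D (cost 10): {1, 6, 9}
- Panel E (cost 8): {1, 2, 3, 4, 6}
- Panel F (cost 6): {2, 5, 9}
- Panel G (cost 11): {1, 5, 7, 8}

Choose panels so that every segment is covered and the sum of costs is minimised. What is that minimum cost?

29

B, E, G together cover every segment (B ∪ E ∪ G = {1, 2, 3, 4, 5, 6, 7, 8, 9, 10}); total cost 10 + 8 + 11 = 29.
The greedy pick A, E, G, B costs 31; no covering selection beats 29.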